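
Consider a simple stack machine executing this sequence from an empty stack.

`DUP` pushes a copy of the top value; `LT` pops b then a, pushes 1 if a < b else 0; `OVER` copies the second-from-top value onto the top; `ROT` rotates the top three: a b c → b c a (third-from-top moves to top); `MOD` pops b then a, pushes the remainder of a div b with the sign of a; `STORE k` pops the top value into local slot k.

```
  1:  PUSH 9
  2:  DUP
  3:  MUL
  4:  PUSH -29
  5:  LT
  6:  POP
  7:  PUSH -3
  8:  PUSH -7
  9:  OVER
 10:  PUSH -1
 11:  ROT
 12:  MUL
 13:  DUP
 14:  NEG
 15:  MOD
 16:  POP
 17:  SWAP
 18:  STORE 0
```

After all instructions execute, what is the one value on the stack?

-3

PUSH 9   : [9]
DUP      : [9, 9]
MUL      : [81]
PUSH -29 : [81, -29]
LT       : [0]
POP      : []
PUSH -3  : [-3]
PUSH -7  : [-3, -7]
OVER     : [-3, -7, -3]
PUSH -1  : [-3, -7, -3, -1]
ROT      : [-3, -3, -1, -7]
MUL      : [-3, -3, 7]
DUP      : [-3, -3, 7, 7]
NEG      : [-3, -3, 7, -7]
MOD      : [-3, -3, 0]
POP      : [-3, -3]
SWAP     : [-3, -3]
STORE 0  : [-3]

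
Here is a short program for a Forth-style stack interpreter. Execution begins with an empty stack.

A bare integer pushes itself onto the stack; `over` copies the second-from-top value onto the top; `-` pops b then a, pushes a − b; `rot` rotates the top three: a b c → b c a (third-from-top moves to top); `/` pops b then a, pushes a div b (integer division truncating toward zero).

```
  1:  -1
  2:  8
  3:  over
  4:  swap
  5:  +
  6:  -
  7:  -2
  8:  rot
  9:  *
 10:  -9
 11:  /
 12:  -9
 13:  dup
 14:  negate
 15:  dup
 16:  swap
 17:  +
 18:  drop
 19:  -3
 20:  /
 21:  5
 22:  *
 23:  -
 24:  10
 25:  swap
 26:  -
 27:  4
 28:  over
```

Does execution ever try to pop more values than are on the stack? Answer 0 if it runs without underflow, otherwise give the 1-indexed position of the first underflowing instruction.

-1   → [-1]
8    → [-1, 8]
over → [-1, 8, -1]
swap → [-1, -1, 8]
+    → [-1, 7]
-    → [-8]
-2   → [-8, -2]
rot  — needs 3 operands, stack has 2 → underflow

8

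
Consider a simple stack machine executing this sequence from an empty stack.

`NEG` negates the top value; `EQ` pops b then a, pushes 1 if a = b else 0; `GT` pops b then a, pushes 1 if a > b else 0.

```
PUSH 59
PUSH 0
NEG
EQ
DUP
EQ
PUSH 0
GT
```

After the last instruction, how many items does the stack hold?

PUSH 59 -> 59
PUSH 0  -> 59 0
NEG     -> 59 0
EQ      -> 0
DUP     -> 0 0
EQ      -> 1
PUSH 0  -> 1 0
GT      -> 1

1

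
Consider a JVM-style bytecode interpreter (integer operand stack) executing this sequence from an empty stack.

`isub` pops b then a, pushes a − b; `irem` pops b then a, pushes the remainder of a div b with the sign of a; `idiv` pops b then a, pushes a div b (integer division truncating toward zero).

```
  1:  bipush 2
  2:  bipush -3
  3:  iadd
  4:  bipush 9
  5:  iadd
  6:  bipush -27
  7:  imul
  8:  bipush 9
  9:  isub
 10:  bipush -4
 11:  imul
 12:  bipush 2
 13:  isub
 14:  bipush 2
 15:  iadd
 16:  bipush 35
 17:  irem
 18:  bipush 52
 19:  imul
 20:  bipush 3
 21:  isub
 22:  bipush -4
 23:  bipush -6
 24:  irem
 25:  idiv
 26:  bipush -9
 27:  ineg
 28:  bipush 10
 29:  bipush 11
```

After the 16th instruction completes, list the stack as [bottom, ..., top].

bipush 2   : 2
bipush -3  : 2 -3
iadd       : -1
bipush 9   : -1 9
iadd       : 8
bipush -27 : 8 -27
imul       : -216
bipush 9   : -216 9
isub       : -225
bipush -4  : -225 -4
imul       : 900
bipush 2   : 900 2
isub       : 898
bipush 2   : 898 2
iadd       : 900
bipush 35  : 900 35

[900, 35]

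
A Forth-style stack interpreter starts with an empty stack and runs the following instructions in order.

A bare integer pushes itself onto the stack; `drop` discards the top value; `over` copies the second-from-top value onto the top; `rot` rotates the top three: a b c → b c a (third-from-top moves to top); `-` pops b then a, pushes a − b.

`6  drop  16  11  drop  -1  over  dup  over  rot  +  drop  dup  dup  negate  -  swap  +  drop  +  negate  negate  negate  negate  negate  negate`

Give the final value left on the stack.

6       [6]
drop    []
16      [16]
11      [16, 11]
drop    [16]
-1      [16, -1]
over    [16, -1, 16]
dup     [16, -1, 16, 16]
over    [16, -1, 16, 16, 16]
rot     [16, -1, 16, 16, 16]
+       [16, -1, 16, 32]
drop    [16, -1, 16]
dup     [16, -1, 16, 16]
dup     [16, -1, 16, 16, 16]
negate  [16, -1, 16, 16, -16]
-       [16, -1, 16, 32]
swap    [16, -1, 32, 16]
+       [16, -1, 48]
drop    [16, -1]
+       [15]
negate  [-15]
negate  [15]
negate  [-15]
negate  [15]
negate  [-15]
negate  [15]

15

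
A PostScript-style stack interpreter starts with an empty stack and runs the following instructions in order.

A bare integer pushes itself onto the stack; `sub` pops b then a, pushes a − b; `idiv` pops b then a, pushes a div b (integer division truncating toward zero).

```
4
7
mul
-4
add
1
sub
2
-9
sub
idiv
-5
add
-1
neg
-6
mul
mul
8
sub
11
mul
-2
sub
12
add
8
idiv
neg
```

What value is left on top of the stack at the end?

-15

4    : [4]
7    : [4, 7]
mul  : [28]
-4   : [28, -4]
add  : [24]
1    : [24, 1]
sub  : [23]
2    : [23, 2]
-9   : [23, 2, -9]
sub  : [23, 11]
idiv : [2]
-5   : [2, -5]
add  : [-3]
-1   : [-3, -1]
neg  : [-3, 1]
-6   : [-3, 1, -6]
mul  : [-3, -6]
mul  : [18]
8    : [18, 8]
sub  : [10]
11   : [10, 11]
mul  : [110]
-2   : [110, -2]
sub  : [112]
12   : [112, 12]
add  : [124]
8    : [124, 8]
idiv : [15]
neg  : [-15]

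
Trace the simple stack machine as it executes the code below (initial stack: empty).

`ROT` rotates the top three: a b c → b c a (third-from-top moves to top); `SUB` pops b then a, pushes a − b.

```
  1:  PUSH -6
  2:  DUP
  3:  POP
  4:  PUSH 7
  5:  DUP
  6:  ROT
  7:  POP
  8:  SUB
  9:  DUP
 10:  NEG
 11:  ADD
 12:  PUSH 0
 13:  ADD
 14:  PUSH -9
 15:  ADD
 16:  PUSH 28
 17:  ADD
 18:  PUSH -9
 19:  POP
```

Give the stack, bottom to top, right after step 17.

[19]

PUSH -6 → [-6]
DUP     → [-6, -6]
POP     → [-6]
PUSH 7  → [-6, 7]
DUP     → [-6, 7, 7]
ROT     → [7, 7, -6]
POP     → [7, 7]
SUB     → [0]
DUP     → [0, 0]
NEG     → [0, 0]
ADD     → [0]
PUSH 0  → [0, 0]
ADD     → [0]
PUSH -9 → [0, -9]
ADD     → [-9]
PUSH 28 → [-9, 28]
ADD     → [19]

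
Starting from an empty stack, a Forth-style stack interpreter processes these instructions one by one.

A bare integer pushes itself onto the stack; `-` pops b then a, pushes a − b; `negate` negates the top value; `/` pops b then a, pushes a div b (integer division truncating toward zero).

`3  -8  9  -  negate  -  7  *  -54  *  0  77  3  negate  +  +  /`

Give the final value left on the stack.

71

3      → [3]
-8     → [3, -8]
9      → [3, -8, 9]
-      → [3, -17]
negate → [3, 17]
-      → [-14]
7      → [-14, 7]
*      → [-98]
-54    → [-98, -54]
*      → [5292]
0      → [5292, 0]
77     → [5292, 0, 77]
3      → [5292, 0, 77, 3]
negate → [5292, 0, 77, -3]
+      → [5292, 0, 74]
+      → [5292, 74]
/      → [71]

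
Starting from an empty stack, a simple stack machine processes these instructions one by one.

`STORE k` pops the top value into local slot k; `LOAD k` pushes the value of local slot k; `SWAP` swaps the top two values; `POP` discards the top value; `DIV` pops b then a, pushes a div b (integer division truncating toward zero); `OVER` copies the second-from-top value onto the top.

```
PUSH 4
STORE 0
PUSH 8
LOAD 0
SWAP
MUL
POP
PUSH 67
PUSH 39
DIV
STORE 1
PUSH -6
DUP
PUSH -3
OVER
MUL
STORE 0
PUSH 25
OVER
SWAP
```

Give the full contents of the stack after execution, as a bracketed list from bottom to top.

PUSH 4  -> 4
STORE 0 -> (empty)
PUSH 8  -> 8
LOAD 0  -> 8 4
SWAP    -> 4 8
MUL     -> 32
POP     -> (empty)
PUSH 67 -> 67
PUSH 39 -> 67 39
DIV     -> 1
STORE 1 -> (empty)
PUSH -6 -> -6
DUP     -> -6 -6
PUSH -3 -> -6 -6 -3
OVER    -> -6 -6 -3 -6
MUL     -> -6 -6 18
STORE 0 -> -6 -6
PUSH 25 -> -6 -6 25
OVER    -> -6 -6 25 -6
SWAP    -> -6 -6 -6 25

[-6, -6, -6, 25]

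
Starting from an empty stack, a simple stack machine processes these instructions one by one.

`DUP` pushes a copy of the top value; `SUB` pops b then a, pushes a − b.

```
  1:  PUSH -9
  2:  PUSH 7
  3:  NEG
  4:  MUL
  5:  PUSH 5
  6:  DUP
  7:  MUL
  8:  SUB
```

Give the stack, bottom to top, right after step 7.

[63, 25]

PUSH -9  -9
PUSH 7   -9 7
NEG      -9 -7
MUL      63
PUSH 5   63 5
DUP      63 5 5
MUL      63 25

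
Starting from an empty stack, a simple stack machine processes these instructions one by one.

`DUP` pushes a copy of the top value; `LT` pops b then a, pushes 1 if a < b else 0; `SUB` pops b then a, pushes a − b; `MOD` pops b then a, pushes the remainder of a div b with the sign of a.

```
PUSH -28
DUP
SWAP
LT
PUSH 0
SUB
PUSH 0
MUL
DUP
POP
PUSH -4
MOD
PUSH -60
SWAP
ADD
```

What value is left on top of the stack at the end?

PUSH -28 : [-28]
DUP      : [-28, -28]
SWAP     : [-28, -28]
LT       : [0]
PUSH 0   : [0, 0]
SUB      : [0]
PUSH 0   : [0, 0]
MUL      : [0]
DUP      : [0, 0]
POP      : [0]
PUSH -4  : [0, -4]
MOD      : [0]
PUSH -60 : [0, -60]
SWAP     : [-60, 0]
ADD      : [-60]

-60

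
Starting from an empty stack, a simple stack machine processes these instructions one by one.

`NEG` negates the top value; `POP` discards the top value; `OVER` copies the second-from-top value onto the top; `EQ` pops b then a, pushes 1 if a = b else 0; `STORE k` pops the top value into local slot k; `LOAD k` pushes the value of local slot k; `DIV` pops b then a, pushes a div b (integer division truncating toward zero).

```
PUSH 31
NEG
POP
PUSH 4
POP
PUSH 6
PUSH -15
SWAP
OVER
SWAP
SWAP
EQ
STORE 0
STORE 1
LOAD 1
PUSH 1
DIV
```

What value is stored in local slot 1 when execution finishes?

PUSH 31  : [31]
NEG      : [-31]
POP      : []
PUSH 4   : [4]
POP      : []
PUSH 6   : [6]
PUSH -15 : [6, -15]
SWAP     : [-15, 6]
OVER     : [-15, 6, -15]
SWAP     : [-15, -15, 6]
SWAP     : [-15, 6, -15]
EQ       : [-15, 0]
STORE 0  : [-15]
STORE 1  : []
LOAD 1   : [-15]
PUSH 1   : [-15, 1]
DIV      : [-15]

-15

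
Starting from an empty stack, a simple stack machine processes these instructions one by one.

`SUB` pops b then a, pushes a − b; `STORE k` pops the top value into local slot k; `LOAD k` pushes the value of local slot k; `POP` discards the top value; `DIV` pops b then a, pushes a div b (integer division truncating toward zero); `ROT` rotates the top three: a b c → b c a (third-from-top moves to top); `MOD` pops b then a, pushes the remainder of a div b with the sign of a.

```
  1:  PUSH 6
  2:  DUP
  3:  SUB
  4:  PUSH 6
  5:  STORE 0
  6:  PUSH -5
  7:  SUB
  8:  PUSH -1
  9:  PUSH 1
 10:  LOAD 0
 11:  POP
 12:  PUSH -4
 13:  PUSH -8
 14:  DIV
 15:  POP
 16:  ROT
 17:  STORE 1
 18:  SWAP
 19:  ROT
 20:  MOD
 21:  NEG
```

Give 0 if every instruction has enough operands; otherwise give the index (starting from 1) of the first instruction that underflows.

19

PUSH 6  -> 6
DUP     -> 6 6
SUB     -> 0
PUSH 6  -> 0 6
STORE 0 -> 0
PUSH -5 -> 0 -5
SUB     -> 5
PUSH -1 -> 5 -1
PUSH 1  -> 5 -1 1
LOAD 0  -> 5 -1 1 6
POP     -> 5 -1 1
PUSH -4 -> 5 -1 1 -4
PUSH -8 -> 5 -1 1 -4 -8
DIV     -> 5 -1 1 0
POP     -> 5 -1 1
ROT     -> -1 1 5
STORE 1 -> -1 1
SWAP    -> 1 -1
ROT  — needs 3 operands, stack has 2 → underflow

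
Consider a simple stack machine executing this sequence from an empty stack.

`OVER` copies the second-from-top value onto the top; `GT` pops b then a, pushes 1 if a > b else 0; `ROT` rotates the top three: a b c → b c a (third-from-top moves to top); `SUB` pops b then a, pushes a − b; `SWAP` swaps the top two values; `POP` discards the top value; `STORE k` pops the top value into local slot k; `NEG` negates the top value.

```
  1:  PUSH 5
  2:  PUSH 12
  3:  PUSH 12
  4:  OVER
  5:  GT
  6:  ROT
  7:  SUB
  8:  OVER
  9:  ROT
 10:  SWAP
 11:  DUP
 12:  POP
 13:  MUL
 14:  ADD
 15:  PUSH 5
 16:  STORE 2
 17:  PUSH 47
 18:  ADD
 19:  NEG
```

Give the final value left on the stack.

PUSH 5   5
PUSH 12  5 12
PUSH 12  5 12 12
OVER     5 12 12 12
GT       5 12 0
ROT      12 0 5
SUB      12 -5
OVER     12 -5 12
ROT      -5 12 12
SWAP     -5 12 12
DUP      -5 12 12 12
POP      -5 12 12
MUL      -5 144
ADD      139
PUSH 5   139 5
STORE 2  139
PUSH 47  139 47
ADD      186
NEG      -186

-186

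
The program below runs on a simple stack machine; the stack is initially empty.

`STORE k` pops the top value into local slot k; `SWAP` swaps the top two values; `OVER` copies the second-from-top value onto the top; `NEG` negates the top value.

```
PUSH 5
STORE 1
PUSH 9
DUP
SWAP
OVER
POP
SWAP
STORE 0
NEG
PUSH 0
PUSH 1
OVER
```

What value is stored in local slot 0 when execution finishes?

9

PUSH 5  → [5]
STORE 1 → []
PUSH 9  → [9]
DUP     → [9, 9]
SWAP    → [9, 9]
OVER    → [9, 9, 9]
POP     → [9, 9]
SWAP    → [9, 9]
STORE 0 → [9]
NEG     → [-9]
PUSH 0  → [-9, 0]
PUSH 1  → [-9, 0, 1]
OVER    → [-9, 0, 1, 0]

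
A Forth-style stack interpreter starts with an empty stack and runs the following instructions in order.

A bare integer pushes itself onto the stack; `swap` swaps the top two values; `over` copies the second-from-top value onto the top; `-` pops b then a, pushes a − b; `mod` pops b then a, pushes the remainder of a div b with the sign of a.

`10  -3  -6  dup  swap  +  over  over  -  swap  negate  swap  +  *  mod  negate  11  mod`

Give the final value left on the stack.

-10

10     → [10]
-3     → [10, -3]
-6     → [10, -3, -6]
dup    → [10, -3, -6, -6]
swap   → [10, -3, -6, -6]
+      → [10, -3, -12]
over   → [10, -3, -12, -3]
over   → [10, -3, -12, -3, -12]
-      → [10, -3, -12, 9]
swap   → [10, -3, 9, -12]
negate → [10, -3, 9, 12]
swap   → [10, -3, 12, 9]
+      → [10, -3, 21]
*      → [10, -63]
mod    → [10]
negate → [-10]
11     → [-10, 11]
mod    → [-10]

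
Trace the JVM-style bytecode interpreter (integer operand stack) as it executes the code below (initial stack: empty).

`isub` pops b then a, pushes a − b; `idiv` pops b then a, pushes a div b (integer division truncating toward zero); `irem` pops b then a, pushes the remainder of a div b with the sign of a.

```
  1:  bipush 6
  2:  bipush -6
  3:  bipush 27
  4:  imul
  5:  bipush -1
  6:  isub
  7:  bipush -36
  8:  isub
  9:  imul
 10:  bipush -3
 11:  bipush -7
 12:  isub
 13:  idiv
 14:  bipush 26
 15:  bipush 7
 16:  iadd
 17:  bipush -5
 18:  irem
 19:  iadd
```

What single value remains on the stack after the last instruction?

-184

bipush 6   -> 6
bipush -6  -> 6 -6
bipush 27  -> 6 -6 27
imul       -> 6 -162
bipush -1  -> 6 -162 -1
isub       -> 6 -161
bipush -36 -> 6 -161 -36
isub       -> 6 -125
imul       -> -750
bipush -3  -> -750 -3
bipush -7  -> -750 -3 -7
isub       -> -750 4
idiv       -> -187
bipush 26  -> -187 26
bipush 7   -> -187 26 7
iadd       -> -187 33
bipush -5  -> -187 33 -5
irem       -> -187 3
iadd       -> -184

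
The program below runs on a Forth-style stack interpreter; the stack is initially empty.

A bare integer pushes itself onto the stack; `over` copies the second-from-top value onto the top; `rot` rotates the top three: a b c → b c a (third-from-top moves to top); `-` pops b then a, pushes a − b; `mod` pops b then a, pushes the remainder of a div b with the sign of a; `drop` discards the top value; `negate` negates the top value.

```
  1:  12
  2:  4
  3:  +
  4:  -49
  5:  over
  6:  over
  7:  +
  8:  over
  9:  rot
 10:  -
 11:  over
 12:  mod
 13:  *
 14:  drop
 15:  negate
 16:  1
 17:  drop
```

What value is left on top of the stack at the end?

12     -> 12
4      -> 12 4
+      -> 16
-49    -> 16 -49
over   -> 16 -49 16
over   -> 16 -49 16 -49
+      -> 16 -49 -33
over   -> 16 -49 -33 -49
rot    -> 16 -33 -49 -49
-      -> 16 -33 0
over   -> 16 -33 0 -33
mod    -> 16 -33 0
*      -> 16 0
drop   -> 16
negate -> -16
1      -> -16 1
drop   -> -16

-16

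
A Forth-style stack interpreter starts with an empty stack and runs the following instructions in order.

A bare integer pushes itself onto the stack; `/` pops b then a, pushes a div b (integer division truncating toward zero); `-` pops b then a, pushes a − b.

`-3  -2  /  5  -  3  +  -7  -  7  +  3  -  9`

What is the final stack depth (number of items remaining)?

-3 : -3
-2 : -3 -2
/  : 1
5  : 1 5
-  : -4
3  : -4 3
+  : -1
-7 : -1 -7
-  : 6
7  : 6 7
+  : 13
3  : 13 3
-  : 10
9  : 10 9

2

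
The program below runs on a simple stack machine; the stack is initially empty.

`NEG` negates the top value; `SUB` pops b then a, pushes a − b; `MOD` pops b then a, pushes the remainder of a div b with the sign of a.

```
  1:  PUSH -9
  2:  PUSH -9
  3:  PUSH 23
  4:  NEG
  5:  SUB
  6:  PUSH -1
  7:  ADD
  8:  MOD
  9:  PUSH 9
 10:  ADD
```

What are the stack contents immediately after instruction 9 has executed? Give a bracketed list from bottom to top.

[-9, 9]

PUSH -9 : [-9]
PUSH -9 : [-9, -9]
PUSH 23 : [-9, -9, 23]
NEG     : [-9, -9, -23]
SUB     : [-9, 14]
PUSH -1 : [-9, 14, -1]
ADD     : [-9, 13]
MOD     : [-9]
PUSH 9  : [-9, 9]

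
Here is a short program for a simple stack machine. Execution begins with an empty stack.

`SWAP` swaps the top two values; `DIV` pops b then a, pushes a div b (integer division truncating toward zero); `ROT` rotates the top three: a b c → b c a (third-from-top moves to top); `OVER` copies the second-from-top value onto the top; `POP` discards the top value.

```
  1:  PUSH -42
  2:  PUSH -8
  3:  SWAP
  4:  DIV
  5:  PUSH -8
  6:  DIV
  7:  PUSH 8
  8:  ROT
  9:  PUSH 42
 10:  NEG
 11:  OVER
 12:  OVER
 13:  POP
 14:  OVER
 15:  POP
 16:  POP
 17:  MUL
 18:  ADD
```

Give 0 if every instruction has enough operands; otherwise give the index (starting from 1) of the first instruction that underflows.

8

PUSH -42 → -42
PUSH -8  → -42 -8
SWAP     → -8 -42
DIV      → 0
PUSH -8  → 0 -8
DIV      → 0
PUSH 8   → 0 8
ROT  — needs 3 operands, stack has 2 → underflow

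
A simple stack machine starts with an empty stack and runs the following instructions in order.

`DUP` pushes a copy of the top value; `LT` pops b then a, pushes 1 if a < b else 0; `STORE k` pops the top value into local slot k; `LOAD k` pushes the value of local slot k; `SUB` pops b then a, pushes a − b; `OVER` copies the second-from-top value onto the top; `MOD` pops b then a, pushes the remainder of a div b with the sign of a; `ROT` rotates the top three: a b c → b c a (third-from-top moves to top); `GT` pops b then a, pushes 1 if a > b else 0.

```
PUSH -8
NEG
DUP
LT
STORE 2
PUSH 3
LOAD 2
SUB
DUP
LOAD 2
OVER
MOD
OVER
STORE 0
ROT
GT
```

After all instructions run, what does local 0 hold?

3

PUSH -8 -> [-8]
NEG     -> [8]
DUP     -> [8, 8]
LT      -> [0]
STORE 2 -> []
PUSH 3  -> [3]
LOAD 2  -> [3, 0]
SUB     -> [3]
DUP     -> [3, 3]
LOAD 2  -> [3, 3, 0]
OVER    -> [3, 3, 0, 3]
MOD     -> [3, 3, 0]
OVER    -> [3, 3, 0, 3]
STORE 0 -> [3, 3, 0]
ROT     -> [3, 0, 3]
GT      -> [3, 0]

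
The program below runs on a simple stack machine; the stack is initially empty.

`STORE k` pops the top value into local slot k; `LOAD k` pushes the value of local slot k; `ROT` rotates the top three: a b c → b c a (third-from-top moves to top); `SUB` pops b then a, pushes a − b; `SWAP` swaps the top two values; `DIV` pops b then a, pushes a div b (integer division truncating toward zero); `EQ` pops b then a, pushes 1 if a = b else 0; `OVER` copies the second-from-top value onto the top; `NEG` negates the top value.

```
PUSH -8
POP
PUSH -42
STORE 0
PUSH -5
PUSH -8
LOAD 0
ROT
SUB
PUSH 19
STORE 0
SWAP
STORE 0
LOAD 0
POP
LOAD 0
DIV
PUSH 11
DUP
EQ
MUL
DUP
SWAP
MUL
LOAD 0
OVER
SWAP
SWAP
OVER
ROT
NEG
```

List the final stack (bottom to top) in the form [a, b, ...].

PUSH -8  → [-8]
POP      → []
PUSH -42 → [-42]
STORE 0  → []
PUSH -5  → [-5]
PUSH -8  → [-5, -8]
LOAD 0   → [-5, -8, -42]
ROT      → [-8, -42, -5]
SUB      → [-8, -37]
PUSH 19  → [-8, -37, 19]
STORE 0  → [-8, -37]
SWAP     → [-37, -8]
STORE 0  → [-37]
LOAD 0   → [-37, -8]
POP      → [-37]
LOAD 0   → [-37, -8]
DIV      → [4]
PUSH 11  → [4, 11]
DUP      → [4, 11, 11]
EQ       → [4, 1]
MUL      → [4]
DUP      → [4, 4]
SWAP     → [4, 4]
MUL      → [16]
LOAD 0   → [16, -8]
OVER     → [16, -8, 16]
SWAP     → [16, 16, -8]
SWAP     → [16, -8, 16]
OVER     → [16, -8, 16, -8]
ROT      → [16, 16, -8, -8]
NEG      → [16, 16, -8, 8]

[16, 16, -8, 8]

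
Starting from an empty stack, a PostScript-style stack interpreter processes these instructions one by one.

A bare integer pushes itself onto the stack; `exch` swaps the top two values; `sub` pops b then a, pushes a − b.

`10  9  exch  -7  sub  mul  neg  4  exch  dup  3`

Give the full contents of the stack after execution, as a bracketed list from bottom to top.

10   → [10]
9    → [10, 9]
exch → [9, 10]
-7   → [9, 10, -7]
sub  → [9, 17]
mul  → [153]
neg  → [-153]
4    → [-153, 4]
exch → [4, -153]
dup  → [4, -153, -153]
3    → [4, -153, -153, 3]

[4, -153, -153, 3]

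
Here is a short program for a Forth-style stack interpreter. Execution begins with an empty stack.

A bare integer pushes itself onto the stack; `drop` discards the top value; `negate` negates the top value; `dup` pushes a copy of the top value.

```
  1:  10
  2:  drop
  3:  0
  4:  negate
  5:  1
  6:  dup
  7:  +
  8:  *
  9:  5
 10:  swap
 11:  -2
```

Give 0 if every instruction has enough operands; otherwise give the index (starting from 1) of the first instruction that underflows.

10     → [10]
drop   → []
0      → [0]
negate → [0]
1      → [0, 1]
dup    → [0, 1, 1]
+      → [0, 2]
*      → [0]
5      → [0, 5]
swap   → [5, 0]
-2     → [5, 0, -2]

0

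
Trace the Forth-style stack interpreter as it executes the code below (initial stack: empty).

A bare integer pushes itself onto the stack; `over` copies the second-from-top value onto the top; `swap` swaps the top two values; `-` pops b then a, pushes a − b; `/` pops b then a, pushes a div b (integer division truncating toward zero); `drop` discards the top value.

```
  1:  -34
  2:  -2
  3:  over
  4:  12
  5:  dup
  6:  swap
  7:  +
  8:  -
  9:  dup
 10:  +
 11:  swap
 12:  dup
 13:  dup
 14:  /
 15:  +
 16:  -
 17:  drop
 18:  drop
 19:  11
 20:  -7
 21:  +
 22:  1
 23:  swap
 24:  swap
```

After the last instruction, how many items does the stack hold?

2

-34  : -34
-2   : -34 -2
over : -34 -2 -34
12   : -34 -2 -34 12
dup  : -34 -2 -34 12 12
swap : -34 -2 -34 12 12
+    : -34 -2 -34 24
-    : -34 -2 -58
dup  : -34 -2 -58 -58
+    : -34 -2 -116
swap : -34 -116 -2
dup  : -34 -116 -2 -2
dup  : -34 -116 -2 -2 -2
/    : -34 -116 -2 1
+    : -34 -116 -1
-    : -34 -115
drop : -34
drop : (empty)
11   : 11
-7   : 11 -7
+    : 4
1    : 4 1
swap : 1 4
swap : 4 1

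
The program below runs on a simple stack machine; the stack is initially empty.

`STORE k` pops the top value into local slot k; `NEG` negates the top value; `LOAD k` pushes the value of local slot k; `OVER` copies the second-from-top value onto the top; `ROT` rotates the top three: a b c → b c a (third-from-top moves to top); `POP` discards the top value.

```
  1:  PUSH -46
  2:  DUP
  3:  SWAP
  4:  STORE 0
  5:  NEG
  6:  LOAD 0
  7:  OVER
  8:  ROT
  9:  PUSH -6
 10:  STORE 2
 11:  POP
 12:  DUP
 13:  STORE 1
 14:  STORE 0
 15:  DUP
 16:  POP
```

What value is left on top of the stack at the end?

PUSH -46 → [-46]
DUP      → [-46, -46]
SWAP     → [-46, -46]
STORE 0  → [-46]
NEG      → [46]
LOAD 0   → [46, -46]
OVER     → [46, -46, 46]
ROT      → [-46, 46, 46]
PUSH -6  → [-46, 46, 46, -6]
STORE 2  → [-46, 46, 46]
POP      → [-46, 46]
DUP      → [-46, 46, 46]
STORE 1  → [-46, 46]
STORE 0  → [-46]
DUP      → [-46, -46]
POP      → [-46]

-46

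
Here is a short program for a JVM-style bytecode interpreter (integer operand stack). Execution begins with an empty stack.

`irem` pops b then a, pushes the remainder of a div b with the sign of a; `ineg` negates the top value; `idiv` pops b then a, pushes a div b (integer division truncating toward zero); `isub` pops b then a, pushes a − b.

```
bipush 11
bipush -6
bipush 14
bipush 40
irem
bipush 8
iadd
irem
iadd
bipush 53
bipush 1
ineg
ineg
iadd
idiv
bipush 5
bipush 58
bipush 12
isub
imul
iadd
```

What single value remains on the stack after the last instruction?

230

bipush 11  [11]
bipush -6  [11, -6]
bipush 14  [11, -6, 14]
bipush 40  [11, -6, 14, 40]
irem       [11, -6, 14]
bipush 8   [11, -6, 14, 8]
iadd       [11, -6, 22]
irem       [11, -6]
iadd       [5]
bipush 53  [5, 53]
bipush 1   [5, 53, 1]
ineg       [5, 53, -1]
ineg       [5, 53, 1]
iadd       [5, 54]
idiv       [0]
bipush 5   [0, 5]
bipush 58  [0, 5, 58]
bipush 12  [0, 5, 58, 12]
isub       [0, 5, 46]
imul       [0, 230]
iadd       [230]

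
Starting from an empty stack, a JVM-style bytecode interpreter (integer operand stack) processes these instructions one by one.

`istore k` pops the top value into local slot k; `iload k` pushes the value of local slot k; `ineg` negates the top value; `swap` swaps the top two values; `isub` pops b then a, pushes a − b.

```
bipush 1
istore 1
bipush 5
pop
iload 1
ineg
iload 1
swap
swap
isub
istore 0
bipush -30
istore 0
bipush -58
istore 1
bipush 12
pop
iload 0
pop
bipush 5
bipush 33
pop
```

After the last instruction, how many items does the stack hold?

bipush 1   : 1
istore 1   : (empty)
bipush 5   : 5
pop        : (empty)
iload 1    : 1
ineg       : -1
iload 1    : -1 1
swap       : 1 -1
swap       : -1 1
isub       : -2
istore 0   : (empty)
bipush -30 : -30
istore 0   : (empty)
bipush -58 : -58
istore 1   : (empty)
bipush 12  : 12
pop        : (empty)
iload 0    : -30
pop        : (empty)
bipush 5   : 5
bipush 33  : 5 33
pop        : 5

1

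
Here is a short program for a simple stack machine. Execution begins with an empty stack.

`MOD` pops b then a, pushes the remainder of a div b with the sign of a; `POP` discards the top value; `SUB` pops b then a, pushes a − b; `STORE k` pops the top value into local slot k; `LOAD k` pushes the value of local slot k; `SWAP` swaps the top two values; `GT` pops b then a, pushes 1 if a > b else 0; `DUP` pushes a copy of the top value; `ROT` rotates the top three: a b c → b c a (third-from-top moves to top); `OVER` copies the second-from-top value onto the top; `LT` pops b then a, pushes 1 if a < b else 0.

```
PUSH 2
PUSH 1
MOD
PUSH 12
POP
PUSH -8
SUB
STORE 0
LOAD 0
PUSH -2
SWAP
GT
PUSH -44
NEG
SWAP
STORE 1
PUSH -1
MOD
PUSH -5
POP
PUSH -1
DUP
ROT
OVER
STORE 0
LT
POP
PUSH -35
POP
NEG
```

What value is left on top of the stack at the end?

PUSH 2    2
PUSH 1    2 1
MOD       0
PUSH 12   0 12
POP       0
PUSH -8   0 -8
SUB       8
STORE 0   (empty)
LOAD 0    8
PUSH -2   8 -2
SWAP      -2 8
GT        0
PUSH -44  0 -44
NEG       0 44
SWAP      44 0
STORE 1   44
PUSH -1   44 -1
MOD       0
PUSH -5   0 -5
POP       0
PUSH -1   0 -1
DUP       0 -1 -1
ROT       -1 -1 0
OVER      -1 -1 0 -1
STORE 0   -1 -1 0
LT        -1 1
POP       -1
PUSH -35  -1 -35
POP       -1
NEG       1

1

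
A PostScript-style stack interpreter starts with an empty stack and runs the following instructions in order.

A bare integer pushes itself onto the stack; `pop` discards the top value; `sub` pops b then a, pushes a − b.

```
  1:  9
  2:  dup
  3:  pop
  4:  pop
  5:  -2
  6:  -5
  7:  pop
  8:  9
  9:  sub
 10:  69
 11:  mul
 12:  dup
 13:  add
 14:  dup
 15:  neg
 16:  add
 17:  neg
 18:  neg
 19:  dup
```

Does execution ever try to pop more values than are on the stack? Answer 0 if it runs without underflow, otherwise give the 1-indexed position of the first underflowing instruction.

0

9   -> 9
dup -> 9 9
pop -> 9
pop -> (empty)
-2  -> -2
-5  -> -2 -5
pop -> -2
9   -> -2 9
sub -> -11
69  -> -11 69
mul -> -759
dup -> -759 -759
add -> -1518
dup -> -1518 -1518
neg -> -1518 1518
add -> 0
neg -> 0
neg -> 0
dup -> 0 0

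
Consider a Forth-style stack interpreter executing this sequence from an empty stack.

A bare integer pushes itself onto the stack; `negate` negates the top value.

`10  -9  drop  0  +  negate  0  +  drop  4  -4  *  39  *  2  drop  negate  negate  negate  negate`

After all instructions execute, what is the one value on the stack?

10     -> [10]
-9     -> [10, -9]
drop   -> [10]
0      -> [10, 0]
+      -> [10]
negate -> [-10]
0      -> [-10, 0]
+      -> [-10]
drop   -> []
4      -> [4]
-4     -> [4, -4]
*      -> [-16]
39     -> [-16, 39]
*      -> [-624]
2      -> [-624, 2]
drop   -> [-624]
negate -> [624]
negate -> [-624]
negate -> [624]
negate -> [-624]

-624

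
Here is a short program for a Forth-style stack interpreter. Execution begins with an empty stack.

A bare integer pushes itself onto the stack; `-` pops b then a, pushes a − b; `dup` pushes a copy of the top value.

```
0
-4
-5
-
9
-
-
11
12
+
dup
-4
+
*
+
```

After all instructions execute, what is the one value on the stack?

0   : 0
-4  : 0 -4
-5  : 0 -4 -5
-   : 0 1
9   : 0 1 9
-   : 0 -8
-   : 8
11  : 8 11
12  : 8 11 12
+   : 8 23
dup : 8 23 23
-4  : 8 23 23 -4
+   : 8 23 19
*   : 8 437
+   : 445

445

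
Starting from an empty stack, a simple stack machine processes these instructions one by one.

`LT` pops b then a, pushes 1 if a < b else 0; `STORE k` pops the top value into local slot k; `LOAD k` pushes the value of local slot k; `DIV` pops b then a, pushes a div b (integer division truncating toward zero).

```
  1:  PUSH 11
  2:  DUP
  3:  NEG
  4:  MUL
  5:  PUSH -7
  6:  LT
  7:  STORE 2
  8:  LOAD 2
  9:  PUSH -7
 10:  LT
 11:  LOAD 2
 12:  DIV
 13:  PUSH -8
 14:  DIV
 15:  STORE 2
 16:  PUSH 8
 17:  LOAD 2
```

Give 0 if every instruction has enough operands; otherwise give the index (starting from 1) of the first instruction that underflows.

0

PUSH 11 → [11]
DUP     → [11, 11]
NEG     → [11, -11]
MUL     → [-121]
PUSH -7 → [-121, -7]
LT      → [1]
STORE 2 → []
LOAD 2  → [1]
PUSH -7 → [1, -7]
LT      → [0]
LOAD 2  → [0, 1]
DIV     → [0]
PUSH -8 → [0, -8]
DIV     → [0]
STORE 2 → []
PUSH 8  → [8]
LOAD 2  → [8, 0]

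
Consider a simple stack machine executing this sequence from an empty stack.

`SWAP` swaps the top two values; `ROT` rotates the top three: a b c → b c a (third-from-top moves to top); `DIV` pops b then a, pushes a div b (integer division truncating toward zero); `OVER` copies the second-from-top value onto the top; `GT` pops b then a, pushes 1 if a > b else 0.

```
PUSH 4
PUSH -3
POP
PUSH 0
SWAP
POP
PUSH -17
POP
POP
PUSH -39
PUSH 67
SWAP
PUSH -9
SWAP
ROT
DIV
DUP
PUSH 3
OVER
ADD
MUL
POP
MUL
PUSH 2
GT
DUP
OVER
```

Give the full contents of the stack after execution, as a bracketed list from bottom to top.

[0, 0, 0]

PUSH 4    4
PUSH -3   4 -3
POP       4
PUSH 0    4 0
SWAP      0 4
POP       0
PUSH -17  0 -17
POP       0
POP       (empty)
PUSH -39  -39
PUSH 67   -39 67
SWAP      67 -39
PUSH -9   67 -39 -9
SWAP      67 -9 -39
ROT       -9 -39 67
DIV       -9 0
DUP       -9 0 0
PUSH 3    -9 0 0 3
OVER      -9 0 0 3 0
ADD       -9 0 0 3
MUL       -9 0 0
POP       -9 0
MUL       0
PUSH 2    0 2
GT        0
DUP       0 0
OVER      0 0 0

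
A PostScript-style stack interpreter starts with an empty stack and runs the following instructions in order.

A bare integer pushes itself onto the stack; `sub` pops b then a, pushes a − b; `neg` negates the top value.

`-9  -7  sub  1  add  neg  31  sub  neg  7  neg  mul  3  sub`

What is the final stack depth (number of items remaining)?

-9  : [-9]
-7  : [-9, -7]
sub : [-2]
1   : [-2, 1]
add : [-1]
neg : [1]
31  : [1, 31]
sub : [-30]
neg : [30]
7   : [30, 7]
neg : [30, -7]
mul : [-210]
3   : [-210, 3]
sub : [-213]

1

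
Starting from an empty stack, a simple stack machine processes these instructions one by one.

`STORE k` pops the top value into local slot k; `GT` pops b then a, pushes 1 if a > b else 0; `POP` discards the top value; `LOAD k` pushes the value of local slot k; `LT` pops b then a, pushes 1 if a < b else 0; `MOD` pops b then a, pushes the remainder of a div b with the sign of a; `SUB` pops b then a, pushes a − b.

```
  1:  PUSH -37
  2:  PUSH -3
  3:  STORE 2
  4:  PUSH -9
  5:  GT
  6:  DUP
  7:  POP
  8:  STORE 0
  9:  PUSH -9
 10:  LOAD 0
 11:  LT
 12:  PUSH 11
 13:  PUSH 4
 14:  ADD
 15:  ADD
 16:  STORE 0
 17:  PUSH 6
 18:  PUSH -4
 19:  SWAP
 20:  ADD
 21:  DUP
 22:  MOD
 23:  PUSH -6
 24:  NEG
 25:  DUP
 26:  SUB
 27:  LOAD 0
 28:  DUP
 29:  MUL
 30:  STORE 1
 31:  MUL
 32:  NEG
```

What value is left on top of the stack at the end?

0

PUSH -37  -37
PUSH -3   -37 -3
STORE 2   -37
PUSH -9   -37 -9
GT        0
DUP       0 0
POP       0
STORE 0   (empty)
PUSH -9   -9
LOAD 0    -9 0
LT        1
PUSH 11   1 11
PUSH 4    1 11 4
ADD       1 15
ADD       16
STORE 0   (empty)
PUSH 6    6
PUSH -4   6 -4
SWAP      -4 6
ADD       2
DUP       2 2
MOD       0
PUSH -6   0 -6
NEG       0 6
DUP       0 6 6
SUB       0 0
LOAD 0    0 0 16
DUP       0 0 16 16
MUL       0 0 256
STORE 1   0 0
MUL       0
NEG       0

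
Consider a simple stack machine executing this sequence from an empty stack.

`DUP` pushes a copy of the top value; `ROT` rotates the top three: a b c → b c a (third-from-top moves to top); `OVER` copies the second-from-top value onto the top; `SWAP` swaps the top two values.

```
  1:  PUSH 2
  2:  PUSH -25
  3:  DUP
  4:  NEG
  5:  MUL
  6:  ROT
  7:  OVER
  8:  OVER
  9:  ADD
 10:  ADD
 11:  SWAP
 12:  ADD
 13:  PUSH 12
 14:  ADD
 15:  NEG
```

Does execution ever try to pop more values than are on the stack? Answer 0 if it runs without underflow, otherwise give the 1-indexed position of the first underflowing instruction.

PUSH 2   -> [2]
PUSH -25 -> [2, -25]
DUP      -> [2, -25, -25]
NEG      -> [2, -25, 25]
MUL      -> [2, -625]
ROT  — needs 3 operands, stack has 2 → underflow

6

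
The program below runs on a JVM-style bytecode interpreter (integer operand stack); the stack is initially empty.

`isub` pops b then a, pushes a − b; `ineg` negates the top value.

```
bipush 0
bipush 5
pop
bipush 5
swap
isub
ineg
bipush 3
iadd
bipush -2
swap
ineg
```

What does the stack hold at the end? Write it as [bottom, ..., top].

[-2, 2]

bipush 0  : 0
bipush 5  : 0 5
pop       : 0
bipush 5  : 0 5
swap      : 5 0
isub      : 5
ineg      : -5
bipush 3  : -5 3
iadd      : -2
bipush -2 : -2 -2
swap      : -2 -2
ineg      : -2 2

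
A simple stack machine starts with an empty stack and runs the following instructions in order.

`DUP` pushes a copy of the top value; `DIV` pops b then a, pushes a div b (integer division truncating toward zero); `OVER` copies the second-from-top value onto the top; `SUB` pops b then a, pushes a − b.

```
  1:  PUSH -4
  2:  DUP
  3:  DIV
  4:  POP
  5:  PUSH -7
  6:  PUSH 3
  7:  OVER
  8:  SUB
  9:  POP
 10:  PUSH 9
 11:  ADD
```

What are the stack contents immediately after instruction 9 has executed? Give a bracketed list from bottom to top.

PUSH -4  -4
DUP      -4 -4
DIV      1
POP      (empty)
PUSH -7  -7
PUSH 3   -7 3
OVER     -7 3 -7
SUB      -7 10
POP      -7

[-7]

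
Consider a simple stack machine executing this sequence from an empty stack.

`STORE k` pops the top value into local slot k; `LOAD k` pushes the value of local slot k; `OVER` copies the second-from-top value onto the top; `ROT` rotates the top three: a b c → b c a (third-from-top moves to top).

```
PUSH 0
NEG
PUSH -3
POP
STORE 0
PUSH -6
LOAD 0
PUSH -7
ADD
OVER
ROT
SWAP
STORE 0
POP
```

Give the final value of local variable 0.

PUSH 0  -> [0]
NEG     -> [0]
PUSH -3 -> [0, -3]
POP     -> [0]
STORE 0 -> []
PUSH -6 -> [-6]
LOAD 0  -> [-6, 0]
PUSH -7 -> [-6, 0, -7]
ADD     -> [-6, -7]
OVER    -> [-6, -7, -6]
ROT     -> [-7, -6, -6]
SWAP    -> [-7, -6, -6]
STORE 0 -> [-7, -6]
POP     -> [-7]

-6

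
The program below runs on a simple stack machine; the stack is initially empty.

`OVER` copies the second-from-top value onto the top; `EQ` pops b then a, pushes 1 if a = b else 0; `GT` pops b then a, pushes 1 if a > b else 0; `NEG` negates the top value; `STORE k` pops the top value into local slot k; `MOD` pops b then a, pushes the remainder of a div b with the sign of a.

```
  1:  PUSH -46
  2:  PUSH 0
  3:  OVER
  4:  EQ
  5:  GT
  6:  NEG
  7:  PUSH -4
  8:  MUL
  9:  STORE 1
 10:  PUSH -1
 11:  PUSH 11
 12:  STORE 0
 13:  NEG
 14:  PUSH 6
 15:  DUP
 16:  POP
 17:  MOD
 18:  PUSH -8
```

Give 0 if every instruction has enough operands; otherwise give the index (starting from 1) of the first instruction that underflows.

0

PUSH -46  [-46]
PUSH 0    [-46, 0]
OVER      [-46, 0, -46]
EQ        [-46, 0]
GT        [0]
NEG       [0]
PUSH -4   [0, -4]
MUL       [0]
STORE 1   []
PUSH -1   [-1]
PUSH 11   [-1, 11]
STORE 0   [-1]
NEG       [1]
PUSH 6    [1, 6]
DUP       [1, 6, 6]
POP       [1, 6]
MOD       [1]
PUSH -8   [1, -8]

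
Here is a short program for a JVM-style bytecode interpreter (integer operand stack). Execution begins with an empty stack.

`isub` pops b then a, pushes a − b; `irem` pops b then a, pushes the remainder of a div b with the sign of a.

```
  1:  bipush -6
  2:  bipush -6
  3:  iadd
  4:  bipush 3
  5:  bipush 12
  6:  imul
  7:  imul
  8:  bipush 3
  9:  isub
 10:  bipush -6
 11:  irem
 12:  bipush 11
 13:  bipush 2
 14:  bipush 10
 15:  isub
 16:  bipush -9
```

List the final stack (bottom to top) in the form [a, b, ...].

bipush -6 : [-6]
bipush -6 : [-6, -6]
iadd      : [-12]
bipush 3  : [-12, 3]
bipush 12 : [-12, 3, 12]
imul      : [-12, 36]
imul      : [-432]
bipush 3  : [-432, 3]
isub      : [-435]
bipush -6 : [-435, -6]
irem      : [-3]
bipush 11 : [-3, 11]
bipush 2  : [-3, 11, 2]
bipush 10 : [-3, 11, 2, 10]
isub      : [-3, 11, -8]
bipush -9 : [-3, 11, -8, -9]

[-3, 11, -8, -9]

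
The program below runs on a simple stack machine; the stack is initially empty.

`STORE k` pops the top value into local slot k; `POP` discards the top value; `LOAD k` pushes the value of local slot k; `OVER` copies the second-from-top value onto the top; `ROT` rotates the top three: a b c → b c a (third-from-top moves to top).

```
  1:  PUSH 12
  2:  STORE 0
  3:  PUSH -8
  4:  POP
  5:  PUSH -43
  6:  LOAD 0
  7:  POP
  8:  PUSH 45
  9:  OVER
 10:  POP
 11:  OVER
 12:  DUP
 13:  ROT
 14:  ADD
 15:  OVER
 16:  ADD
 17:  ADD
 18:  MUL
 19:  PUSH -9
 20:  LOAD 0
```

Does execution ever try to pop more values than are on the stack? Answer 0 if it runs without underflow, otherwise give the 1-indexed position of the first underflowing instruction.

PUSH 12  -> [12]
STORE 0  -> []
PUSH -8  -> [-8]
POP      -> []
PUSH -43 -> [-43]
LOAD 0   -> [-43, 12]
POP      -> [-43]
PUSH 45  -> [-43, 45]
OVER     -> [-43, 45, -43]
POP      -> [-43, 45]
OVER     -> [-43, 45, -43]
DUP      -> [-43, 45, -43, -43]
ROT      -> [-43, -43, -43, 45]
ADD      -> [-43, -43, 2]
OVER     -> [-43, -43, 2, -43]
ADD      -> [-43, -43, -41]
ADD      -> [-43, -84]
MUL      -> [3612]
PUSH -9  -> [3612, -9]
LOAD 0   -> [3612, -9, 12]

0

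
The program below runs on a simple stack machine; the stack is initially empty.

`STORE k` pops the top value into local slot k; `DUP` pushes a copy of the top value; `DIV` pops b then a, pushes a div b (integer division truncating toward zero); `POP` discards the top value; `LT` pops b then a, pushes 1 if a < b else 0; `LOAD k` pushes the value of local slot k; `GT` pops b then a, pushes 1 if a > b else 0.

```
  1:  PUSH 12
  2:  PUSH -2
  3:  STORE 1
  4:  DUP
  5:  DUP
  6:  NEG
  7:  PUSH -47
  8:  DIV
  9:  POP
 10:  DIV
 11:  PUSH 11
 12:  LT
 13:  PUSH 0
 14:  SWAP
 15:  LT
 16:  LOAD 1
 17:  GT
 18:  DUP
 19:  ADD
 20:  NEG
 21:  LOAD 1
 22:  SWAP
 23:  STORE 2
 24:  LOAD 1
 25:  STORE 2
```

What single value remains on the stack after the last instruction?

PUSH 12  → 12
PUSH -2  → 12 -2
STORE 1  → 12
DUP      → 12 12
DUP      → 12 12 12
NEG      → 12 12 -12
PUSH -47 → 12 12 -12 -47
DIV      → 12 12 0
POP      → 12 12
DIV      → 1
PUSH 11  → 1 11
LT       → 1
PUSH 0   → 1 0
SWAP     → 0 1
LT       → 1
LOAD 1   → 1 -2
GT       → 1
DUP      → 1 1
ADD      → 2
NEG      → -2
LOAD 1   → -2 -2
SWAP     → -2 -2
STORE 2  → -2
LOAD 1   → -2 -2
STORE 2  → -2

-2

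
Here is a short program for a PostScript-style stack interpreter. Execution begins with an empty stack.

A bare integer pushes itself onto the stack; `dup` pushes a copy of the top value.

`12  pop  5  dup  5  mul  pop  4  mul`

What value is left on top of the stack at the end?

20

12  : [12]
pop : []
5   : [5]
dup : [5, 5]
5   : [5, 5, 5]
mul : [5, 25]
pop : [5]
4   : [5, 4]
mul : [20]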